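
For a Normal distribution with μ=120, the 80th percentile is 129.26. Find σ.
σ = 11.0026

For X ~ Normal(μ, σ), the p-th percentile satisfies x = μ + z_p × σ,
where z_p = Φ⁻¹(p) is the standard normal quantile.

Step 1: z_{0.8} = Φ⁻¹(0.8) = 0.8416

Step 2: Solve for σ:
129.26 = 120 + 0.8416 × σ
σ = (129.26 - 120) / 0.8416
σ = 9.26 / 0.8416
σ = 11.0026

Verification: μ + z × σ = 120 + 0.8416 × 11.0026 = 129.26 ✓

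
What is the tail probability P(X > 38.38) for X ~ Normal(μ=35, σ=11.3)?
0.382426

We have X ~ Normal(μ=35, σ=11.3).

P(X > 38.38) = 1 - P(X ≤ 38.38)
                = 1 - F(38.38)
                = 1 - 0.617574
                = 0.382426

So there's approximately a 38.2% chance that X exceeds 38.38.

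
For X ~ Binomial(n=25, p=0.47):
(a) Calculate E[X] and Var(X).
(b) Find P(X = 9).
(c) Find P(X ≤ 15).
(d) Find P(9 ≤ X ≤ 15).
(a) E[X] = 11.7500, Var(X) = 6.2275
(b) P(X = 9) = 0.088625
(c) P(X ≤ 15) = 0.933683
(d) P(9 ≤ X ≤ 15) = 0.838274

We have X ~ Binomial(n=25, p=0.47).

(a) Moments:
E[X] = 11.7500
Var(X) = 6.2275
σ = √Var(X) = 2.4955

(b) Point probability using PMF:
P(X = 9) = 0.088625

(c) Cumulative probability using CDF:
P(X ≤ 15) = F(15) = 0.933683

(d) Range probability:
P(9 ≤ X ≤ 15) = P(X ≤ 15) - P(X ≤ 8)
                   = F(15) - F(8)
                   = 0.933683 - 0.095408
                   = 0.838274

This means approximately 83.8% of outcomes fall in the interval [9, 15].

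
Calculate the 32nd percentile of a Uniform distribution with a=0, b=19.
6.0800

We have X ~ Uniform(a=0, b=19).

We want to find x such that P(X ≤ x) = 0.32.

This is the 32nd percentile, which means 32% of values fall below this point.

Using the inverse CDF (quantile function):
x = F⁻¹(0.32) = 6.0800

Verification: P(X ≤ 6.0800) = 0.32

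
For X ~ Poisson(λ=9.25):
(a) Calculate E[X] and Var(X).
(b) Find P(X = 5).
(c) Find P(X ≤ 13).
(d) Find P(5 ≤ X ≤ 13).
(a) E[X] = 9.2500, Var(X) = 9.2500
(b) P(X = 5) = 0.054238
(c) P(X ≤ 13) = 0.912852
(d) P(5 ≤ X ≤ 13) = 0.865759

We have X ~ Poisson(λ=9.25).

(a) Moments:
E[X] = 9.2500
Var(X) = 9.2500
σ = √Var(X) = 3.0414

(b) Point probability using PMF:
P(X = 5) = 0.054238

(c) Cumulative probability using CDF:
P(X ≤ 13) = F(13) = 0.912852

(d) Range probability:
P(5 ≤ X ≤ 13) = P(X ≤ 13) - P(X ≤ 4)
                   = F(13) - F(4)
                   = 0.912852 - 0.047093
                   = 0.865759

This means approximately 86.6% of outcomes fall in the interval [5, 13].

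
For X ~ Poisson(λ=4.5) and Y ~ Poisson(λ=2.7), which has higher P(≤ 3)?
Y has higher probability (P(Y ≤ 3) = 0.7141 > P(X ≤ 3) = 0.3423)

Compute P(≤ 3) for each distribution:

X ~ Poisson(λ=4.5):
P(X ≤ 3) = 0.3423

Y ~ Poisson(λ=2.7):
P(Y ≤ 3) = 0.7141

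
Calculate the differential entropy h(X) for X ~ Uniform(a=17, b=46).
3.3673 nats

We have X ~ Uniform(a=17, b=46).

The differential entropy measures the uncertainty or information content of the distribution.

For a Uniform distribution with a=17, b=46:
h(X) = 3.3673 nats

(In bits, this would be 4.8580 bits.)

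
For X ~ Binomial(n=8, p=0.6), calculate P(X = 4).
0.232243

We have X ~ Binomial(n=8, p=0.6).

For a Binomial distribution, the PMF gives us the probability of each outcome.

Using the PMF formula:
P(X = 4) = 0.232243

Rounded to 4 decimal places: 0.2322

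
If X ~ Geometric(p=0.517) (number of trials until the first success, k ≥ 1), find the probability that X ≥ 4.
0.112679

We have X ~ Geometric(p=0.517) (number of trials until the first success, k ≥ 1).

For discrete distributions, P(X ≥ 4) = 1 - P(X ≤ 3).

P(X ≤ 3) = 0.887321
P(X ≥ 4) = 1 - 0.887321 = 0.112679

So there's approximately a 11.3% chance that X is at least 4.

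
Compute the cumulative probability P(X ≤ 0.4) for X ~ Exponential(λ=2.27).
0.596670

We have X ~ Exponential(λ=2.27).

The CDF gives us P(X ≤ k).

Using the CDF:
P(X ≤ 0.4) = 0.596670

This means there's approximately a 59.7% chance that X is at most 0.4.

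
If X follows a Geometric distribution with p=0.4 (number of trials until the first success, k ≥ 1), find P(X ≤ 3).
0.784000

We have X ~ Geometric(p=0.4) (number of trials until the first success, k ≥ 1).

The CDF gives us P(X ≤ k).

Using the CDF:
P(X ≤ 3) = 0.784000

This means there's approximately a 78.4% chance that X is at most 3.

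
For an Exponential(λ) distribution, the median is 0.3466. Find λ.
λ = 1.9998

For X ~ Exponential(λ), the CDF is F(x) = 1 - e^(-λx).
The median m satisfies F(m) = 0.5:
1 - e^(-λm) = 0.5
e^(-λm) = 0.5
λm = ln(2)
m = ln(2) / λ

Given m = 0.3466:
λ = ln(2) / 0.3466 = 0.693147 / 0.3466 = 1.9998

Verification: ln(2) / 1.9998 = 0.3466 ✓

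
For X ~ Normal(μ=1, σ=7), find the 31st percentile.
-2.4710

We have X ~ Normal(μ=1, σ=7).

We want to find x such that P(X ≤ x) = 0.31.

This is the 31st percentile, which means 31% of values fall below this point.

Using the inverse CDF (quantile function):
x = F⁻¹(0.31) = -2.4710

Verification: P(X ≤ -2.4710) = 0.31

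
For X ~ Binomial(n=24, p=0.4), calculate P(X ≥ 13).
0.114265

We have X ~ Binomial(n=24, p=0.4).

For discrete distributions, P(X ≥ 13) = 1 - P(X ≤ 12).

P(X ≤ 12) = 0.885735
P(X ≥ 13) = 1 - 0.885735 = 0.114265

So there's approximately a 11.4% chance that X is at least 13.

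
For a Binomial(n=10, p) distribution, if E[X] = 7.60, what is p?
p = 0.76

For a Binomial(n, p) distribution:
E[X] = n × p

Given n = 10 and E[X] = 7.60:
7.60 = 10 × p
p = 7.60 / 10 = 0.76

Verification: Binomial(10, 0.76) has E[X] = 7.60 ✓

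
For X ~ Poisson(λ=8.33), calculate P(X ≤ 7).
0.407921

We have X ~ Poisson(λ=8.33).

The CDF gives us P(X ≤ k).

Using the CDF:
P(X ≤ 7) = 0.407921

This means there's approximately a 40.8% chance that X is at most 7.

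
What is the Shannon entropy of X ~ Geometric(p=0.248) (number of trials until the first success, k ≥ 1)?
2.2586 nats

We have X ~ Geometric(p=0.248) (number of trials until the first success, k ≥ 1).

The Shannon entropy measures the uncertainty or information content of the distribution.

For a Geometric distribution with p=0.248 (number of trials until the first success, k ≥ 1):
H(X) = 2.2586 nats

(In bits, this would be 3.2584 bits.)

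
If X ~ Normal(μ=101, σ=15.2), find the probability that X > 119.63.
0.110164

We have X ~ Normal(μ=101, σ=15.2).

P(X > 119.63) = 1 - P(X ≤ 119.63)
                = 1 - F(119.63)
                = 1 - 0.889836
                = 0.110164

So there's approximately a 11.0% chance that X exceeds 119.63.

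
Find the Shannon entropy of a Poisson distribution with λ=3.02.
1.9351 nats

We have X ~ Poisson(λ=3.02).

The Shannon entropy measures the uncertainty or information content of the distribution.

For a Poisson distribution with λ=3.02:
H(X) = 1.9351 nats

(In bits, this would be 2.7918 bits.)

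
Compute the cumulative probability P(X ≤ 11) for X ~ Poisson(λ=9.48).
0.754119

We have X ~ Poisson(λ=9.48).

The CDF gives us P(X ≤ k).

Using the CDF:
P(X ≤ 11) = 0.754119

This means there's approximately a 75.4% chance that X is at most 11.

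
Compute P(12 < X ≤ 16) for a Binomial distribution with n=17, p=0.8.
0.735705

We have X ~ Binomial(n=17, p=0.8).

To find P(12 < X ≤ 16), we use:
P(12 < X ≤ 16) = P(X ≤ 16) - P(X ≤ 12)
                 = F(16) - F(12)
                 = 0.977482 - 0.241777
                 = 0.735705

So there's approximately a 73.6% chance that X falls in this range.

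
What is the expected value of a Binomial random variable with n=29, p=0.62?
17.9800

We have X ~ Binomial(n=29, p=0.62).

For a Binomial distribution with n=29, p=0.62:
E[X] = 17.9800

This is the expected (average) value of X.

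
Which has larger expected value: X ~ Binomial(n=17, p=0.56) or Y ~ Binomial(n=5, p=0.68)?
X has larger mean (9.5200 > 3.4000)

Compute the expected value for each distribution:

X ~ Binomial(n=17, p=0.56):
E[X] = 9.5200

Y ~ Binomial(n=5, p=0.68):
E[Y] = 3.4000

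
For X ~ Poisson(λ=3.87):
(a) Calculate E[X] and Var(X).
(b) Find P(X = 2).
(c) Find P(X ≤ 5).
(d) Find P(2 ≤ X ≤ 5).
(a) E[X] = 3.8700, Var(X) = 3.8700
(b) P(X = 2) = 0.156197
(c) P(X ≤ 5) = 0.805104
(d) P(2 ≤ X ≤ 5) = 0.703524

We have X ~ Poisson(λ=3.87).

(a) Moments:
E[X] = 3.8700
Var(X) = 3.8700
σ = √Var(X) = 1.9672

(b) Point probability using PMF:
P(X = 2) = 0.156197

(c) Cumulative probability using CDF:
P(X ≤ 5) = F(5) = 0.805104

(d) Range probability:
P(2 ≤ X ≤ 5) = P(X ≤ 5) - P(X ≤ 1)
                   = F(5) - F(1)
                   = 0.805104 - 0.101580
                   = 0.703524

This means approximately 70.4% of outcomes fall in the interval [2, 5].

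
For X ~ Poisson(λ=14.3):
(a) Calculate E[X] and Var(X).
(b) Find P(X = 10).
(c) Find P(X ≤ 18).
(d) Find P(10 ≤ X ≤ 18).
(a) E[X] = 14.3000, Var(X) = 14.3000
(b) P(X = 10) = 0.060700
(c) P(X ≤ 18) = 0.865301
(d) P(10 ≤ X ≤ 18) = 0.769361

We have X ~ Poisson(λ=14.3).

(a) Moments:
E[X] = 14.3000
Var(X) = 14.3000
σ = √Var(X) = 3.7815

(b) Point probability using PMF:
P(X = 10) = 0.060700

(c) Cumulative probability using CDF:
P(X ≤ 18) = F(18) = 0.865301

(d) Range probability:
P(10 ≤ X ≤ 18) = P(X ≤ 18) - P(X ≤ 9)
                   = F(18) - F(9)
                   = 0.865301 - 0.095939
                   = 0.769361

This means approximately 76.9% of outcomes fall in the interval [10, 18].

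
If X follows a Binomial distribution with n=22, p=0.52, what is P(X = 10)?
0.139828

We have X ~ Binomial(n=22, p=0.52).

For a Binomial distribution, the PMF gives us the probability of each outcome.

Using the PMF formula:
P(X = 10) = 0.139828

Rounded to 4 decimal places: 0.1398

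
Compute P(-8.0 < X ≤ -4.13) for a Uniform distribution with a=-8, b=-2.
0.645000

We have X ~ Uniform(a=-8, b=-2).

To find P(-8.0 < X ≤ -4.13), we use:
P(-8.0 < X ≤ -4.13) = P(X ≤ -4.13) - P(X ≤ -8.0)
                 = F(-4.13) - F(-8.0)
                 = 0.645000 - 0.000000
                 = 0.645000

So there's approximately a 64.5% chance that X falls in this range.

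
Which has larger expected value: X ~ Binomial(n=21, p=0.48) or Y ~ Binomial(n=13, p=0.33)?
X has larger mean (10.0800 > 4.2900)

Compute the expected value for each distribution:

X ~ Binomial(n=21, p=0.48):
E[X] = 10.0800

Y ~ Binomial(n=13, p=0.33):
E[Y] = 4.2900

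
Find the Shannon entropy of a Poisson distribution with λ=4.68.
2.1697 nats

We have X ~ Poisson(λ=4.68).

The Shannon entropy measures the uncertainty or information content of the distribution.

For a Poisson distribution with λ=4.68:
H(X) = 2.1697 nats

(In bits, this would be 3.1302 bits.)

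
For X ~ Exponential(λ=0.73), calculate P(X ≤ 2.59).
0.849034

We have X ~ Exponential(λ=0.73).

The CDF gives us P(X ≤ k).

Using the CDF:
P(X ≤ 2.59) = 0.849034

This means there's approximately a 84.9% chance that X is at most 2.59.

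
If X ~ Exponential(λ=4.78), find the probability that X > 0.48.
0.100822

We have X ~ Exponential(λ=4.78).

P(X > 0.48) = 1 - P(X ≤ 0.48)
                = 1 - F(0.48)
                = 1 - 0.899178
                = 0.100822

So there's approximately a 10.1% chance that X exceeds 0.48.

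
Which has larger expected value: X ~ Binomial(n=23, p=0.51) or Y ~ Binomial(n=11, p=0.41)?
X has larger mean (11.7300 > 4.5100)

Compute the expected value for each distribution:

X ~ Binomial(n=23, p=0.51):
E[X] = 11.7300

Y ~ Binomial(n=11, p=0.41):
E[Y] = 4.5100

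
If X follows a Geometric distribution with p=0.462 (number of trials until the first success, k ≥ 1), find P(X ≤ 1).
0.462000

We have X ~ Geometric(p=0.462) (number of trials until the first success, k ≥ 1).

The CDF gives us P(X ≤ k).

Using the CDF:
P(X ≤ 1) = 0.462000

This means there's approximately a 46.2% chance that X is at most 1.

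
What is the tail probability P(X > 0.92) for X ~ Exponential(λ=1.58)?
0.233727

We have X ~ Exponential(λ=1.58).

P(X > 0.92) = 1 - P(X ≤ 0.92)
                = 1 - F(0.92)
                = 1 - 0.766273
                = 0.233727

So there's approximately a 23.4% chance that X exceeds 0.92.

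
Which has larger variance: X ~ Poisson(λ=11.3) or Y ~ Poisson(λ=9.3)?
X has larger variance (11.3000 > 9.3000)

Compute the variance for each distribution:

X ~ Poisson(λ=11.3):
Var(X) = 11.3000

Y ~ Poisson(λ=9.3):
Var(Y) = 9.3000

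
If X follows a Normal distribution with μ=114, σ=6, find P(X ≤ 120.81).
0.871812

We have X ~ Normal(μ=114, σ=6).

The CDF gives us P(X ≤ k).

Using the CDF:
P(X ≤ 120.81) = 0.871812

This means there's approximately a 87.2% chance that X is at most 120.81.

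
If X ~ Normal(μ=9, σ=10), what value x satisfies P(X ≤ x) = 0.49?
8.7493

We have X ~ Normal(μ=9, σ=10).

We want to find x such that P(X ≤ x) = 0.49.

This is the 49th percentile, which means 49% of values fall below this point.

Using the inverse CDF (quantile function):
x = F⁻¹(0.49) = 8.7493

Verification: P(X ≤ 8.7493) = 0.49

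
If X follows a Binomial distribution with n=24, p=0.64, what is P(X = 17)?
0.137526

We have X ~ Binomial(n=24, p=0.64).

For a Binomial distribution, the PMF gives us the probability of each outcome.

Using the PMF formula:
P(X = 17) = 0.137526

Rounded to 4 decimal places: 0.1375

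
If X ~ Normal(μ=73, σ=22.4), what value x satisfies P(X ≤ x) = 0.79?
91.0638

We have X ~ Normal(μ=73, σ=22.4).

We want to find x such that P(X ≤ x) = 0.79.

This is the 79th percentile, which means 79% of values fall below this point.

Using the inverse CDF (quantile function):
x = F⁻¹(0.79) = 91.0638

Verification: P(X ≤ 91.0638) = 0.79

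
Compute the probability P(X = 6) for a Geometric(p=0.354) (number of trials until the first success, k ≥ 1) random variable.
0.039826

We have X ~ Geometric(p=0.354) (number of trials until the first success, k ≥ 1).

For a Geometric distribution, the PMF gives us the probability of each outcome.

Using the PMF formula:
P(X = 6) = 0.039826

Rounded to 4 decimal places: 0.0398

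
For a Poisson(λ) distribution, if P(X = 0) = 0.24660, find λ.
λ = 1.4000

For a Poisson(λ) distribution, the PMF at 0 is:
P(X = 0) = λ^0 e^(-λ) / 0! = e^(-λ)

Given P(X = 0) = 0.24660:
e^(-λ) = 0.24660
-λ = ln(0.24660)
λ = -ln(0.24660) = 1.4000

Verification: e^(-1.4000) = 0.24660 ✓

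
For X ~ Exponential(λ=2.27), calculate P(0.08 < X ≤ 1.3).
0.781647

We have X ~ Exponential(λ=2.27).

To find P(0.08 < X ≤ 1.3), we use:
P(0.08 < X ≤ 1.3) = P(X ≤ 1.3) - P(X ≤ 0.08)
                 = F(1.3) - F(0.08)
                 = 0.947713 - 0.166065
                 = 0.781647

So there's approximately a 78.2% chance that X falls in this range.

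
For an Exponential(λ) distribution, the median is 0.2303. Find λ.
λ = 3.0098

For X ~ Exponential(λ), the CDF is F(x) = 1 - e^(-λx).
The median m satisfies F(m) = 0.5:
1 - e^(-λm) = 0.5
e^(-λm) = 0.5
λm = ln(2)
m = ln(2) / λ

Given m = 0.2303:
λ = ln(2) / 0.2303 = 0.693147 / 0.2303 = 3.0098

Verification: ln(2) / 3.0098 = 0.2303 ✓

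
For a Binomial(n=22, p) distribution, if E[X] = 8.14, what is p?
p = 0.37

For a Binomial(n, p) distribution:
E[X] = n × p

Given n = 22 and E[X] = 8.14:
8.14 = 22 × p
p = 8.14 / 22 = 0.37

Verification: Binomial(22, 0.37) has E[X] = 8.14 ✓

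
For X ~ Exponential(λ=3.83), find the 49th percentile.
0.1758

We have X ~ Exponential(λ=3.83).

We want to find x such that P(X ≤ x) = 0.49.

This is the 49th percentile, which means 49% of values fall below this point.

Using the inverse CDF (quantile function):
x = F⁻¹(0.49) = 0.1758

Verification: P(X ≤ 0.1758) = 0.49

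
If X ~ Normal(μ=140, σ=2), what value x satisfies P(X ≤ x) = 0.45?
139.7487

We have X ~ Normal(μ=140, σ=2).

We want to find x such that P(X ≤ x) = 0.45.

This is the 45th percentile, which means 45% of values fall below this point.

Using the inverse CDF (quantile function):
x = F⁻¹(0.45) = 139.7487

Verification: P(X ≤ 139.7487) = 0.45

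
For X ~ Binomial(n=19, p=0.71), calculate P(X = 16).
0.098549

We have X ~ Binomial(n=19, p=0.71).

For a Binomial distribution, the PMF gives us the probability of each outcome.

Using the PMF formula:
P(X = 16) = 0.098549

Rounded to 4 decimal places: 0.0985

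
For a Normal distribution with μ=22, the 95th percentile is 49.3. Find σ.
σ = 16.5972

For X ~ Normal(μ, σ), the p-th percentile satisfies x = μ + z_p × σ,
where z_p = Φ⁻¹(p) is the standard normal quantile.

Step 1: z_{0.95} = Φ⁻¹(0.95) = 1.6449

Step 2: Solve for σ:
49.3 = 22 + 1.6449 × σ
σ = (49.3 - 22) / 1.6449
σ = 27.30 / 1.6449
σ = 16.5972

Verification: μ + z × σ = 22 + 1.6449 × 16.5972 = 49.30 ✓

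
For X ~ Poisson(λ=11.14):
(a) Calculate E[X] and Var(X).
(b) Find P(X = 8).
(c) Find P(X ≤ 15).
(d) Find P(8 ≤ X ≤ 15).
(a) E[X] = 11.1400, Var(X) = 11.1400
(b) P(X = 8) = 0.085412
(c) P(X ≤ 15) = 0.899737
(d) P(8 ≤ X ≤ 15) = 0.765358

We have X ~ Poisson(λ=11.14).

(a) Moments:
E[X] = 11.1400
Var(X) = 11.1400
σ = √Var(X) = 3.3377

(b) Point probability using PMF:
P(X = 8) = 0.085412

(c) Cumulative probability using CDF:
P(X ≤ 15) = F(15) = 0.899737

(d) Range probability:
P(8 ≤ X ≤ 15) = P(X ≤ 15) - P(X ≤ 7)
                   = F(15) - F(7)
                   = 0.899737 - 0.134379
                   = 0.765358

This means approximately 76.5% of outcomes fall in the interval [8, 15].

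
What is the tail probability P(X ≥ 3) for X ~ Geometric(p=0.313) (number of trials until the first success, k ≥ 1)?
0.471969

We have X ~ Geometric(p=0.313) (number of trials until the first success, k ≥ 1).

For discrete distributions, P(X ≥ 3) = 1 - P(X ≤ 2).

P(X ≤ 2) = 0.528031
P(X ≥ 3) = 1 - 0.528031 = 0.471969

So there's approximately a 47.2% chance that X is at least 3.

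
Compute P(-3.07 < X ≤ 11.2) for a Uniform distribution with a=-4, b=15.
0.751053

We have X ~ Uniform(a=-4, b=15).

To find P(-3.07 < X ≤ 11.2), we use:
P(-3.07 < X ≤ 11.2) = P(X ≤ 11.2) - P(X ≤ -3.07)
                 = F(11.2) - F(-3.07)
                 = 0.800000 - 0.048947
                 = 0.751053

So there's approximately a 75.1% chance that X falls in this range.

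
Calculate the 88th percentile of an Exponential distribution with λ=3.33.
0.6367

We have X ~ Exponential(λ=3.33).

We want to find x such that P(X ≤ x) = 0.88.

This is the 88th percentile, which means 88% of values fall below this point.

Using the inverse CDF (quantile function):
x = F⁻¹(0.88) = 0.6367

Verification: P(X ≤ 0.6367) = 0.88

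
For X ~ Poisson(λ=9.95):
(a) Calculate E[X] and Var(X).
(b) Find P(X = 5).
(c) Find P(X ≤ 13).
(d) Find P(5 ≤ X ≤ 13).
(a) E[X] = 9.9500, Var(X) = 9.9500
(b) P(X = 5) = 0.038789
(c) P(X ≤ 13) = 0.868082
(d) P(5 ≤ X ≤ 13) = 0.837870

We have X ~ Poisson(λ=9.95).

(a) Moments:
E[X] = 9.9500
Var(X) = 9.9500
σ = √Var(X) = 3.1544

(b) Point probability using PMF:
P(X = 5) = 0.038789

(c) Cumulative probability using CDF:
P(X ≤ 13) = F(13) = 0.868082

(d) Range probability:
P(5 ≤ X ≤ 13) = P(X ≤ 13) - P(X ≤ 4)
                   = F(13) - F(4)
                   = 0.868082 - 0.030213
                   = 0.837870

This means approximately 83.8% of outcomes fall in the interval [5, 13].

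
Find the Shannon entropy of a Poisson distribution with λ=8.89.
2.5014 nats

We have X ~ Poisson(λ=8.89).

The Shannon entropy measures the uncertainty or information content of the distribution.

For a Poisson distribution with λ=8.89:
H(X) = 2.5014 nats

(In bits, this would be 3.6087 bits.)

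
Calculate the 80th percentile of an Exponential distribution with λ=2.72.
0.5917

We have X ~ Exponential(λ=2.72).

We want to find x such that P(X ≤ x) = 0.8.

This is the 80th percentile, which means 80% of values fall below this point.

Using the inverse CDF (quantile function):
x = F⁻¹(0.8) = 0.5917

Verification: P(X ≤ 0.5917) = 0.8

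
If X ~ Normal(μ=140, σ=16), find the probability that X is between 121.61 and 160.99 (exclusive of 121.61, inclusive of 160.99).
0.780018

We have X ~ Normal(μ=140, σ=16).

To find P(121.61 < X ≤ 160.99), we use:
P(121.61 < X ≤ 160.99) = P(X ≤ 160.99) - P(X ≤ 121.61)
                 = F(160.99) - F(121.61)
                 = 0.905219 - 0.125201
                 = 0.780018

So there's approximately a 78.0% chance that X falls in this range.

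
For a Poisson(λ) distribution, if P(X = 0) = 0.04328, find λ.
λ = 3.1401

For a Poisson(λ) distribution, the PMF at 0 is:
P(X = 0) = λ^0 e^(-λ) / 0! = e^(-λ)

Given P(X = 0) = 0.04328:
e^(-λ) = 0.04328
-λ = ln(0.04328)
λ = -ln(0.04328) = 3.1401

Verification: e^(-3.1401) = 0.04328 ✓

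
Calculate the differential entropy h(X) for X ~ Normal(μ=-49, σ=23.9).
4.5928 nats

We have X ~ Normal(μ=-49, σ=23.9).

The differential entropy measures the uncertainty or information content of the distribution.

For a Normal distribution with μ=-49, σ=23.9:
h(X) = 4.5928 nats

(In bits, this would be 6.6260 bits.)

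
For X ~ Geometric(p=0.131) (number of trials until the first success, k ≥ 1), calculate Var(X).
50.6381

We have X ~ Geometric(p=0.131) (number of trials until the first success, k ≥ 1).

For a Geometric distribution with p=0.131 (number of trials until the first success, k ≥ 1):
Var(X) = 50.6381

The variance measures the spread of the distribution around the mean.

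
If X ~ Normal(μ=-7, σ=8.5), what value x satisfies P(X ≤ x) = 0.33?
-10.7393

We have X ~ Normal(μ=-7, σ=8.5).

We want to find x such that P(X ≤ x) = 0.33.

This is the 33rd percentile, which means 33% of values fall below this point.

Using the inverse CDF (quantile function):
x = F⁻¹(0.33) = -10.7393

Verification: P(X ≤ -10.7393) = 0.33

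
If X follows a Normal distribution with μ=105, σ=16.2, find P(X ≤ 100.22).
0.383973

We have X ~ Normal(μ=105, σ=16.2).

The CDF gives us P(X ≤ k).

Using the CDF:
P(X ≤ 100.22) = 0.383973

This means there's approximately a 38.4% chance that X is at most 100.22.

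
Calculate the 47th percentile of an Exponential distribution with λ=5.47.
0.1161

We have X ~ Exponential(λ=5.47).

We want to find x such that P(X ≤ x) = 0.47.

This is the 47th percentile, which means 47% of values fall below this point.

Using the inverse CDF (quantile function):
x = F⁻¹(0.47) = 0.1161

Verification: P(X ≤ 0.1161) = 0.47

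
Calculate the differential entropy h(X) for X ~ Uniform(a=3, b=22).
2.9444 nats

We have X ~ Uniform(a=3, b=22).

The differential entropy measures the uncertainty or information content of the distribution.

For a Uniform distribution with a=3, b=22:
h(X) = 2.9444 nats

(In bits, this would be 4.2479 bits.)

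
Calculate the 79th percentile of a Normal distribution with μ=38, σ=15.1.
50.1770

We have X ~ Normal(μ=38, σ=15.1).

We want to find x such that P(X ≤ x) = 0.79.

This is the 79th percentile, which means 79% of values fall below this point.

Using the inverse CDF (quantile function):
x = F⁻¹(0.79) = 50.1770

Verification: P(X ≤ 50.1770) = 0.79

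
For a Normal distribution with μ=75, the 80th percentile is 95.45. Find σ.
σ = 24.2983

For X ~ Normal(μ, σ), the p-th percentile satisfies x = μ + z_p × σ,
where z_p = Φ⁻¹(p) is the standard normal quantile.

Step 1: z_{0.8} = Φ⁻¹(0.8) = 0.8416

Step 2: Solve for σ:
95.45 = 75 + 0.8416 × σ
σ = (95.45 - 75) / 0.8416
σ = 20.45 / 0.8416
σ = 24.2983

Verification: μ + z × σ = 75 + 0.8416 × 24.2983 = 95.45 ✓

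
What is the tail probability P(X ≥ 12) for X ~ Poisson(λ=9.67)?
0.266378

We have X ~ Poisson(λ=9.67).

For discrete distributions, P(X ≥ 12) = 1 - P(X ≤ 11).

P(X ≤ 11) = 0.733622
P(X ≥ 12) = 1 - 0.733622 = 0.266378

So there's approximately a 26.6% chance that X is at least 12.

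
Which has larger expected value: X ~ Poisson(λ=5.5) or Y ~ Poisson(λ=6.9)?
Y has larger mean (6.9000 > 5.5000)

Compute the expected value for each distribution:

X ~ Poisson(λ=5.5):
E[X] = 5.5000

Y ~ Poisson(λ=6.9):
E[Y] = 6.9000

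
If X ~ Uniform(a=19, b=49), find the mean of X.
34.0000

We have X ~ Uniform(a=19, b=49).

For a Uniform distribution with a=19, b=49:
E[X] = 34.0000

This is the expected (average) value of X.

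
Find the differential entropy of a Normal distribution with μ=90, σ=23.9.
4.5928 nats

We have X ~ Normal(μ=90, σ=23.9).

The differential entropy measures the uncertainty or information content of the distribution.

For a Normal distribution with μ=90, σ=23.9:
h(X) = 4.5928 nats

(In bits, this would be 6.6260 bits.)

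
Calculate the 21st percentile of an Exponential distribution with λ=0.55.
0.4286

We have X ~ Exponential(λ=0.55).

We want to find x such that P(X ≤ x) = 0.21.

This is the 21st percentile, which means 21% of values fall below this point.

Using the inverse CDF (quantile function):
x = F⁻¹(0.21) = 0.4286

Verification: P(X ≤ 0.4286) = 0.21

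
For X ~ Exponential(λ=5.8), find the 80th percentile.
0.2775

We have X ~ Exponential(λ=5.8).

We want to find x such that P(X ≤ x) = 0.8.

This is the 80th percentile, which means 80% of values fall below this point.

Using the inverse CDF (quantile function):
x = F⁻¹(0.8) = 0.2775

Verification: P(X ≤ 0.2775) = 0.8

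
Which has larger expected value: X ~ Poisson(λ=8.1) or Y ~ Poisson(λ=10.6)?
Y has larger mean (10.6000 > 8.1000)

Compute the expected value for each distribution:

X ~ Poisson(λ=8.1):
E[X] = 8.1000

Y ~ Poisson(λ=10.6):
E[Y] = 10.6000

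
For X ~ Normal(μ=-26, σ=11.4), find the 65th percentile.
-21.6073

We have X ~ Normal(μ=-26, σ=11.4).

We want to find x such that P(X ≤ x) = 0.65.

This is the 65th percentile, which means 65% of values fall below this point.

Using the inverse CDF (quantile function):
x = F⁻¹(0.65) = -21.6073

Verification: P(X ≤ -21.6073) = 0.65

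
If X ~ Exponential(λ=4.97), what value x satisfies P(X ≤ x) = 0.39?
0.0995

We have X ~ Exponential(λ=4.97).

We want to find x such that P(X ≤ x) = 0.39.

This is the 39th percentile, which means 39% of values fall below this point.

Using the inverse CDF (quantile function):
x = F⁻¹(0.39) = 0.0995

Verification: P(X ≤ 0.0995) = 0.39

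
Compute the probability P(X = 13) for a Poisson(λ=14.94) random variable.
0.096365

We have X ~ Poisson(λ=14.94).

For a Poisson distribution, the PMF gives us the probability of each outcome.

Using the PMF formula:
P(X = 13) = 0.096365

Rounded to 4 decimal places: 0.0964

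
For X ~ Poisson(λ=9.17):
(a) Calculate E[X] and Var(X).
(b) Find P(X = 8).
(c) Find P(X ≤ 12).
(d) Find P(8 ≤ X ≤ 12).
(a) E[X] = 9.1700, Var(X) = 9.1700
(b) P(X = 8) = 0.129108
(c) P(X ≤ 12) = 0.863055
(d) P(8 ≤ X ≤ 12) = 0.558689

We have X ~ Poisson(λ=9.17).

(a) Moments:
E[X] = 9.1700
Var(X) = 9.1700
σ = √Var(X) = 3.0282

(b) Point probability using PMF:
P(X = 8) = 0.129108

(c) Cumulative probability using CDF:
P(X ≤ 12) = F(12) = 0.863055

(d) Range probability:
P(8 ≤ X ≤ 12) = P(X ≤ 12) - P(X ≤ 7)
                   = F(12) - F(7)
                   = 0.863055 - 0.304367
                   = 0.558689

This means approximately 55.9% of outcomes fall in the interval [8, 12].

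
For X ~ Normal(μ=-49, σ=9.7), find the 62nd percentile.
-46.0368

We have X ~ Normal(μ=-49, σ=9.7).

We want to find x such that P(X ≤ x) = 0.62.

This is the 62nd percentile, which means 62% of values fall below this point.

Using the inverse CDF (quantile function):
x = F⁻¹(0.62) = -46.0368

Verification: P(X ≤ -46.0368) = 0.62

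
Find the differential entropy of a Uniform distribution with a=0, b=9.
2.1972 nats

We have X ~ Uniform(a=0, b=9).

The differential entropy measures the uncertainty or information content of the distribution.

For a Uniform distribution with a=0, b=9:
h(X) = 2.1972 nats

(In bits, this would be 3.1699 bits.)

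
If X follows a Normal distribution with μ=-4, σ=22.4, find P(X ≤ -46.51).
0.028863

We have X ~ Normal(μ=-4, σ=22.4).

The CDF gives us P(X ≤ k).

Using the CDF:
P(X ≤ -46.51) = 0.028863

This means there's approximately a 2.9% chance that X is at most -46.51.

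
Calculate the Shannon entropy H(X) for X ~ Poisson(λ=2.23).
1.7666 nats

We have X ~ Poisson(λ=2.23).

The Shannon entropy measures the uncertainty or information content of the distribution.

For a Poisson distribution with λ=2.23:
H(X) = 1.7666 nats

(In bits, this would be 2.5487 bits.)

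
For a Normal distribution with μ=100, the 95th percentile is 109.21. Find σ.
σ = 5.5993

For X ~ Normal(μ, σ), the p-th percentile satisfies x = μ + z_p × σ,
where z_p = Φ⁻¹(p) is the standard normal quantile.

Step 1: z_{0.95} = Φ⁻¹(0.95) = 1.6449

Step 2: Solve for σ:
109.21 = 100 + 1.6449 × σ
σ = (109.21 - 100) / 1.6449
σ = 9.21 / 1.6449
σ = 5.5993

Verification: μ + z × σ = 100 + 1.6449 × 5.5993 = 109.21 ✓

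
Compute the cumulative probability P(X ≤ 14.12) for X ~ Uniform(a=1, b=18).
0.771765

We have X ~ Uniform(a=1, b=18).

The CDF gives us P(X ≤ k).

Using the CDF:
P(X ≤ 14.12) = 0.771765

This means there's approximately a 77.2% chance that X is at most 14.12.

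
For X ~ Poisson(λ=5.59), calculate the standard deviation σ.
2.3643

We have X ~ Poisson(λ=5.59).

For a Poisson distribution with λ=5.59:
σ = √Var(X) = 2.3643

The standard deviation is the square root of the variance.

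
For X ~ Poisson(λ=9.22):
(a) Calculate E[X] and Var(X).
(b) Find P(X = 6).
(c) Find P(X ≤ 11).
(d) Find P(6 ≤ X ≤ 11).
(a) E[X] = 9.2200, Var(X) = 9.2200
(b) P(X = 6) = 0.084500
(c) P(X ≤ 11) = 0.781158
(d) P(6 ≤ X ≤ 11) = 0.678188

We have X ~ Poisson(λ=9.22).

(a) Moments:
E[X] = 9.2200
Var(X) = 9.2200
σ = √Var(X) = 3.0364

(b) Point probability using PMF:
P(X = 6) = 0.084500

(c) Cumulative probability using CDF:
P(X ≤ 11) = F(11) = 0.781158

(d) Range probability:
P(6 ≤ X ≤ 11) = P(X ≤ 11) - P(X ≤ 5)
                   = F(11) - F(5)
                   = 0.781158 - 0.102969
                   = 0.678188

This means approximately 67.8% of outcomes fall in the interval [6, 11].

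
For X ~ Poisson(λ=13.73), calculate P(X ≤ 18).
0.897034

We have X ~ Poisson(λ=13.73).

The CDF gives us P(X ≤ k).

Using the CDF:
P(X ≤ 18) = 0.897034

This means there's approximately a 89.7% chance that X is at most 18.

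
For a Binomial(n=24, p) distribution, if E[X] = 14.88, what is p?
p = 0.62

For a Binomial(n, p) distribution:
E[X] = n × p

Given n = 24 and E[X] = 14.88:
14.88 = 24 × p
p = 14.88 / 24 = 0.62

Verification: Binomial(24, 0.62) has E[X] = 14.88 ✓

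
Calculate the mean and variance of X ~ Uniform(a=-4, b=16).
E[X] = 6.0000, Var(X) = 33.3333

We have X ~ Uniform(a=-4, b=16).

For a Uniform distribution with a=-4, b=16:

Expected value:
E[X] = 6.0000

Variance:
Var(X) = 33.3333

Standard deviation:
σ = √Var(X) = 5.7735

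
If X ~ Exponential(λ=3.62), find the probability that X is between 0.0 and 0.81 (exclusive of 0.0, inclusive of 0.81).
0.946720

We have X ~ Exponential(λ=3.62).

To find P(0.0 < X ≤ 0.81), we use:
P(0.0 < X ≤ 0.81) = P(X ≤ 0.81) - P(X ≤ 0.0)
                 = F(0.81) - F(0.0)
                 = 0.946720 - 0.000000
                 = 0.946720

So there's approximately a 94.7% chance that X falls in this range.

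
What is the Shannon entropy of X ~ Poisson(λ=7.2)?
2.3934 nats

We have X ~ Poisson(λ=7.2).

The Shannon entropy measures the uncertainty or information content of the distribution.

For a Poisson distribution with λ=7.2:
H(X) = 2.3934 nats

(In bits, this would be 3.4529 bits.)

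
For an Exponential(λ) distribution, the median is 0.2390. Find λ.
λ = 2.9002

For X ~ Exponential(λ), the CDF is F(x) = 1 - e^(-λx).
The median m satisfies F(m) = 0.5:
1 - e^(-λm) = 0.5
e^(-λm) = 0.5
λm = ln(2)
m = ln(2) / λ

Given m = 0.2390:
λ = ln(2) / 0.2390 = 0.693147 / 0.2390 = 2.9002

Verification: ln(2) / 2.9002 = 0.2390 ✓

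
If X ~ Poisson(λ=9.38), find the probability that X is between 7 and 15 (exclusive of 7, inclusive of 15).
0.688295

We have X ~ Poisson(λ=9.38).

To find P(7 < X ≤ 15), we use:
P(7 < X ≤ 15) = P(X ≤ 15) - P(X ≤ 7)
                 = F(15) - F(7)
                 = 0.969600 - 0.281305
                 = 0.688295

So there's approximately a 68.8% chance that X falls in this range.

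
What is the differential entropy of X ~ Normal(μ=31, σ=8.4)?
3.5472 nats

We have X ~ Normal(μ=31, σ=8.4).

The differential entropy measures the uncertainty or information content of the distribution.

For a Normal distribution with μ=31, σ=8.4:
h(X) = 3.5472 nats

(In bits, this would be 5.1175 bits.)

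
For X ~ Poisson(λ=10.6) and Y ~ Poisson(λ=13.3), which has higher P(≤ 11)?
X has higher probability (P(X ≤ 11) = 0.6269 > P(Y ≤ 11) = 0.3234)

Compute P(≤ 11) for each distribution:

X ~ Poisson(λ=10.6):
P(X ≤ 11) = 0.6269

Y ~ Poisson(λ=13.3):
P(Y ≤ 11) = 0.3234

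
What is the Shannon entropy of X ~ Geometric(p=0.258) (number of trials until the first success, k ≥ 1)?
2.2130 nats

We have X ~ Geometric(p=0.258) (number of trials until the first success, k ≥ 1).

The Shannon entropy measures the uncertainty or information content of the distribution.

For a Geometric distribution with p=0.258 (number of trials until the first success, k ≥ 1):
H(X) = 2.2130 nats

(In bits, this would be 3.1927 bits.)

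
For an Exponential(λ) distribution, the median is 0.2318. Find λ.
λ = 2.9903

For X ~ Exponential(λ), the CDF is F(x) = 1 - e^(-λx).
The median m satisfies F(m) = 0.5:
1 - e^(-λm) = 0.5
e^(-λm) = 0.5
λm = ln(2)
m = ln(2) / λ

Given m = 0.2318:
λ = ln(2) / 0.2318 = 0.693147 / 0.2318 = 2.9903

Verification: ln(2) / 2.9903 = 0.2318 ✓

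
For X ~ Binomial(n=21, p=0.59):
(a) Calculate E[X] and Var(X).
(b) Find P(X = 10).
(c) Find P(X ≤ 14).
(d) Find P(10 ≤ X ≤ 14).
(a) E[X] = 12.3900, Var(X) = 5.0799
(b) P(X = 10) = 0.099213
(c) P(X ≤ 14) = 0.824790
(d) P(10 ≤ X ≤ 14) = 0.724011

We have X ~ Binomial(n=21, p=0.59).

(a) Moments:
E[X] = 12.3900
Var(X) = 5.0799
σ = √Var(X) = 2.2539

(b) Point probability using PMF:
P(X = 10) = 0.099213

(c) Cumulative probability using CDF:
P(X ≤ 14) = F(14) = 0.824790

(d) Range probability:
P(10 ≤ X ≤ 14) = P(X ≤ 14) - P(X ≤ 9)
                   = F(14) - F(9)
                   = 0.824790 - 0.100780
                   = 0.724011

This means approximately 72.4% of outcomes fall in the interval [10, 14].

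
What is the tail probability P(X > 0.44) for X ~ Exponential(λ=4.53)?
0.136259

We have X ~ Exponential(λ=4.53).

P(X > 0.44) = 1 - P(X ≤ 0.44)
                = 1 - F(0.44)
                = 1 - 0.863741
                = 0.136259

So there's approximately a 13.6% chance that X exceeds 0.44.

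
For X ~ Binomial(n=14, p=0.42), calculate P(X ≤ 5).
0.424605

We have X ~ Binomial(n=14, p=0.42).

The CDF gives us P(X ≤ k).

Using the CDF:
P(X ≤ 5) = 0.424605

This means there's approximately a 42.5% chance that X is at most 5.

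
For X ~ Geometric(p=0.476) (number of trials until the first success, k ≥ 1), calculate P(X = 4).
0.068486

We have X ~ Geometric(p=0.476) (number of trials until the first success, k ≥ 1).

For a Geometric distribution, the PMF gives us the probability of each outcome.

Using the PMF formula:
P(X = 4) = 0.068486

Rounded to 4 decimal places: 0.0685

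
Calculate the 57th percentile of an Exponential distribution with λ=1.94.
0.4350

We have X ~ Exponential(λ=1.94).

We want to find x such that P(X ≤ x) = 0.57.

This is the 57th percentile, which means 57% of values fall below this point.

Using the inverse CDF (quantile function):
x = F⁻¹(0.57) = 0.4350

Verification: P(X ≤ 0.4350) = 0.57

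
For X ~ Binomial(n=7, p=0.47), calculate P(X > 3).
0.434611

We have X ~ Binomial(n=7, p=0.47).

P(X > 3) = 1 - P(X ≤ 3)
                = 1 - F(3)
                = 1 - 0.565389
                = 0.434611

So there's approximately a 43.5% chance that X exceeds 3.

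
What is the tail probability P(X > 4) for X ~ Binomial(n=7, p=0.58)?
0.377143

We have X ~ Binomial(n=7, p=0.58).

P(X > 4) = 1 - P(X ≤ 4)
                = 1 - F(4)
                = 1 - 0.622857
                = 0.377143

So there's approximately a 37.7% chance that X exceeds 4.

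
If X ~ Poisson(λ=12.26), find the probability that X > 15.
0.175008

We have X ~ Poisson(λ=12.26).

P(X > 15) = 1 - P(X ≤ 15)
                = 1 - F(15)
                = 1 - 0.824992
                = 0.175008

So there's approximately a 17.5% chance that X exceeds 15.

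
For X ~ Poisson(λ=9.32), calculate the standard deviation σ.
3.0529

We have X ~ Poisson(λ=9.32).

For a Poisson distribution with λ=9.32:
σ = √Var(X) = 3.0529

The standard deviation is the square root of the variance.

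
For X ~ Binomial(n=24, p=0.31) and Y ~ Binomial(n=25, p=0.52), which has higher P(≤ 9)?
X has higher probability (P(X ≤ 9) = 0.8197 > P(Y ≤ 9) = 0.0803)

Compute P(≤ 9) for each distribution:

X ~ Binomial(n=24, p=0.31):
P(X ≤ 9) = 0.8197

Y ~ Binomial(n=25, p=0.52):
P(Y ≤ 9) = 0.0803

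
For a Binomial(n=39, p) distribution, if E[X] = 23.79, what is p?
p = 0.61

For a Binomial(n, p) distribution:
E[X] = n × p

Given n = 39 and E[X] = 23.79:
23.79 = 39 × p
p = 23.79 / 39 = 0.61

Verification: Binomial(39, 0.61) has E[X] = 23.79 ✓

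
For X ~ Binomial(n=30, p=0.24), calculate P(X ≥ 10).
0.161995

We have X ~ Binomial(n=30, p=0.24).

For discrete distributions, P(X ≥ 10) = 1 - P(X ≤ 9).

P(X ≤ 9) = 0.838005
P(X ≥ 10) = 1 - 0.838005 = 0.161995

So there's approximately a 16.2% chance that X is at least 10.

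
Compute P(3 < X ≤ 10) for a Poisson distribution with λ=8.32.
0.748821

We have X ~ Poisson(λ=8.32).

To find P(3 < X ≤ 10), we use:
P(3 < X ≤ 10) = P(X ≤ 10) - P(X ≤ 3)
                 = F(10) - F(3)
                 = 0.782905 - 0.034084
                 = 0.748821

So there's approximately a 74.9% chance that X falls in this range.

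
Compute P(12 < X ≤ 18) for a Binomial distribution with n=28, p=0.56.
0.745488

We have X ~ Binomial(n=28, p=0.56).

To find P(12 < X ≤ 18), we use:
P(12 < X ≤ 18) = P(X ≤ 18) - P(X ≤ 12)
                 = F(18) - F(12)
                 = 0.858859 - 0.113371
                 = 0.745488

So there's approximately a 74.5% chance that X falls in this range.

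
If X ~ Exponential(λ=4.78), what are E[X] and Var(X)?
E[X] = 0.2092, Var(X) = 0.0438

We have X ~ Exponential(λ=4.78).

For an Exponential distribution with λ=4.78:

Expected value:
E[X] = 0.2092

Variance:
Var(X) = 0.0438

Standard deviation:
σ = √Var(X) = 0.2092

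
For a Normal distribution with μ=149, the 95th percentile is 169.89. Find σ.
σ = 12.7002

For X ~ Normal(μ, σ), the p-th percentile satisfies x = μ + z_p × σ,
where z_p = Φ⁻¹(p) is the standard normal quantile.

Step 1: z_{0.95} = Φ⁻¹(0.95) = 1.6449

Step 2: Solve for σ:
169.89 = 149 + 1.6449 × σ
σ = (169.89 - 149) / 1.6449
σ = 20.89 / 1.6449
σ = 12.7002

Verification: μ + z × σ = 149 + 1.6449 × 12.7002 = 169.89 ✓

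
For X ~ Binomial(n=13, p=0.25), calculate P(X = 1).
0.102948

We have X ~ Binomial(n=13, p=0.25).

For a Binomial distribution, the PMF gives us the probability of each outcome.

Using the PMF formula:
P(X = 1) = 0.102948

Rounded to 4 decimal places: 0.1029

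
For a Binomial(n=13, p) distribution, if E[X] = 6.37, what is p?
p = 0.49

For a Binomial(n, p) distribution:
E[X] = n × p

Given n = 13 and E[X] = 6.37:
6.37 = 13 × p
p = 6.37 / 13 = 0.49

Verification: Binomial(13, 0.49) has E[X] = 6.37 ✓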